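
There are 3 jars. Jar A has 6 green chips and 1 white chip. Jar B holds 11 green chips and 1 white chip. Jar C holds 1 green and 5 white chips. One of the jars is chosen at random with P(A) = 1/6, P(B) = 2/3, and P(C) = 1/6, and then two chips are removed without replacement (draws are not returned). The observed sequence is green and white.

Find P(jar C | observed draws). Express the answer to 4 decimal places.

0.2593

Under each hypothesis, the probability of the observed sequence is: P(data | jar A) = (6/7)(1/6) = 1/7; P(data | jar B) = (11/12)(1/11) = 1/12; P(data | jar C) = (1/6)(5/5) = 1/6.
Multiplying each by its prior: 1/6 · 1/7 = 1/42, 2/3 · 1/12 = 1/18, 1/6 · 1/6 = 1/36; these sum to 3/28.
By Bayes' rule, P(jar C | data) = (1/36) / (3/28) = 7/27.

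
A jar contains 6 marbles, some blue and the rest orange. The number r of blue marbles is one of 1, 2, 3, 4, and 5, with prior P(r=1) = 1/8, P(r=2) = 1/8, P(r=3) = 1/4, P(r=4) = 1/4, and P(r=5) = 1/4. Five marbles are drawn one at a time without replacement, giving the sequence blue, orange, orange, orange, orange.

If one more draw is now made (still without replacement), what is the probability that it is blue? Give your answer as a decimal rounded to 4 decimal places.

0.2857

Compute the likelihood of the observed sequence for each case: P(data | r = 1) = (1/6)(5/5)(4/4)(3/3)(2/2) = 1/6; P(data | r = 2) = (2/6)(4/5)(3/4)(2/3)(1/2) = 1/15; P(data | r = 3) = (3/6)(3/5)(2/4)(1/3)(0/2) = 0; P(data | r = 4) = (4/6)(2/5)(1/4)(0/3) = 0; P(data | r = 5) = (5/6)(1/5)(0/4) = 0.
The prior-weighted likelihoods are 1/8 · 1/6 = 1/48, 1/8 · 1/15 = 1/120, 1/4 · 0 = 0, 1/4 · 0 = 0, 1/4 · 0 = 0; with total 7/240.
Normalising, the posterior is P(r = 1 | data) = 5/7, P(r = 2 | data) = 2/7, P(r = 3 | data) = 0, P(r = 4 | data) = 0, P(r = 5 | data) = 0.
So P(blue next | data) = Σ P(blue next | H) P(H | data) = (0)(5/7) + (1)(2/7) = 2/7.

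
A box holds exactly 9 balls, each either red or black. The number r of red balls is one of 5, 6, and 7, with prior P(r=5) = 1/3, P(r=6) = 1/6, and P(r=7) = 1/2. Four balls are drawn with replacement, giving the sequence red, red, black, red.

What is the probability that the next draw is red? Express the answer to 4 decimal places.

The likelihood of the observed sequence under each hypothesis: P(data | r = 5) = (5/9)(5/9)(4/9)(5/9) = 0.076208; P(data | r = 6) = (6/9)(6/9)(3/9)(6/9) = 0.098765; P(data | r = 7) = (7/9)(7/9)(2/9)(7/9) = 0.10456.
Multiplying each by its prior: 1/3 · 0.076208 = 0.025403, 1/6 · 0.098765 = 0.016461, 1/2 · 0.10456 = 0.052279; these sum to 0.094142.
Normalising, the posterior is P(r = 5 | data) = 0.26983, P(r = 6 | data) = 0.17485, P(r = 7 | data) = 0.55532.
The predictive probability is P(red next | data) = (5/9)(0.26983) + (2/3)(0.17485) + (7/9)(0.55532) = 0.69839.

0.6984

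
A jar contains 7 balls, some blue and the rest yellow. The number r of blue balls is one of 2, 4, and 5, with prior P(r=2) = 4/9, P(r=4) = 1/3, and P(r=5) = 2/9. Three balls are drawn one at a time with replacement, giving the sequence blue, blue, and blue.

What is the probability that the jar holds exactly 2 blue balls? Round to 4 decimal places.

0.0675

Under each hypothesis, the probability of the observed sequence is: P(data | r = 2) = (2/7)(2/7)(2/7) = 0.023324; P(data | r = 4) = (4/7)(4/7)(4/7) = 0.18659; P(data | r = 5) = (5/7)(5/7)(5/7) = 0.36443.
Multiplying each by its prior: 4/9 · 0.023324 = 0.010366, 1/3 · 0.18659 = 0.062196, 2/9 · 0.36443 = 0.080985; summing to 0.15355.
By Bayes' rule, P(r = 2 | data) = (0.010366) / (0.15355) = 0.067511.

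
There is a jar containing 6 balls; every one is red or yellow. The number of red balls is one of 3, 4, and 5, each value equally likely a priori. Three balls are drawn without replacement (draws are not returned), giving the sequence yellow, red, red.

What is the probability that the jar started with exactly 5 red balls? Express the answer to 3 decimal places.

For each hypothesis, P(data | H) works out to: P(data | r = 3) = (3/6)(3/5)(2/4) = 3/20; P(data | r = 4) = (2/6)(4/5)(3/4) = 1/5; P(data | r = 5) = (1/6)(5/5)(4/4) = 1/6.
Multiplying each by its prior: 1/3 · 3/20 = 1/20, 1/3 · 1/5 = 1/15, 1/3 · 1/6 = 1/18; summing to 31/180.
Therefore the posterior P(r = 5 | data) = (1/18) / (31/180) = 10/31.

0.323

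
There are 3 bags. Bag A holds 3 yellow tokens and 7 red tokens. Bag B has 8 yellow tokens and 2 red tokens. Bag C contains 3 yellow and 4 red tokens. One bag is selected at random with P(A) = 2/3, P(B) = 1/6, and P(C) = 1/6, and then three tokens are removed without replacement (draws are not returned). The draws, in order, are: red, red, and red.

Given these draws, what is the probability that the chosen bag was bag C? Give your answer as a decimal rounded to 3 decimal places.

0.089

The likelihood of the observed sequence under each hypothesis: P(data | bag A) = (7/10)(6/9)(5/8) = 0.29167; P(data | bag B) = (2/10)(1/9)(0/8) = 0; P(data | bag C) = (4/7)(3/6)(2/5) = 0.11429.
Multiplying each by its prior: 2/3 · 0.29167 = 0.19444, 1/6 · 0 = 0, 1/6 · 0.11429 = 0.019048; these sum to 0.21349.
By Bayes' rule, P(bag C | data) = (0.019048) / (0.21349) = 0.089219.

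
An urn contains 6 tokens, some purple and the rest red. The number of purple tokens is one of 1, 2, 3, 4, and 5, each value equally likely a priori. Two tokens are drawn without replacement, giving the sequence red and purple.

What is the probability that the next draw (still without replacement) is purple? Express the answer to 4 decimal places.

0.5000

For each hypothesis, P(data | H) works out to: P(data | r = 1) = (5/6)(1/5) = 1/6; P(data | r = 2) = (4/6)(2/5) = 4/15; P(data | r = 3) = (3/6)(3/5) = 3/10; P(data | r = 4) = (2/6)(4/5) = 4/15; P(data | r = 5) = (1/6)(5/5) = 1/6.
Multiplying each by its prior: 1/5 · 1/6 = 1/30, 1/5 · 4/15 = 4/75, 1/5 · 3/10 = 3/50, 1/5 · 4/15 = 4/75, 1/5 · 1/6 = 1/30; summing to 7/30.
Dividing through by the total gives posterior P(r = 1 | data) = 1/7, P(r = 2 | data) = 8/35, P(r = 3 | data) = 9/35, P(r = 4 | data) = 8/35, P(r = 5 | data) = 1/7.
Averaging over the posterior, P(purple next | data) = (0)(1/7) + (1/4)(8/35) + (1/2)(9/35) + (3/4)(8/35) + (1)(1/7) = 1/2.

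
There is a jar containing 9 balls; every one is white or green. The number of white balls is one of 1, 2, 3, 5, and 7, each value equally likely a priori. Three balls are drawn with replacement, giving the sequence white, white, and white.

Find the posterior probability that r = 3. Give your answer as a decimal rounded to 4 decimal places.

0.0536

Compute the likelihood of the observed sequence for each case: P(data | r = 1) = (1/9)(1/9)(1/9) = 0.0013717; P(data | r = 2) = (2/9)(2/9)(2/9) = 0.010974; P(data | r = 3) = (3/9)(3/9)(3/9) = 0.037037; P(data | r = 5) = (5/9)(5/9)(5/9) = 0.17147; P(data | r = 7) = (7/9)(7/9)(7/9) = 0.47051.
Weighting by the prior gives 1/5 · 0.0013717 = 0.00027435, 1/5 · 0.010974 = 0.0021948, 1/5 · 0.037037 = 0.0074074, 1/5 · 0.17147 = 0.034294, 1/5 · 0.47051 = 0.094102; these sum to 0.13827.
So P(r = 3 | data) = (0.0074074) / (0.13827) = 0.053571.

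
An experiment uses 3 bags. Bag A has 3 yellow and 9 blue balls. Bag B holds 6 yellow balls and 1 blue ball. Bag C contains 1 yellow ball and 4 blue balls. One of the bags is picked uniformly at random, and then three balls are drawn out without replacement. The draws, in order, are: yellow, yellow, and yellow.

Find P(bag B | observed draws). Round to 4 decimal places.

0.9921

Compute the likelihood of the observed sequence for each case: P(data | bag A) = (3/12)(2/11)(1/10) = 0.0045455; P(data | bag B) = (6/7)(5/6)(4/5) = 0.57143; P(data | bag C) = (1/5)(0/4) = 0.
The prior-weighted likelihoods are 1/3 · 0.0045455 = 0.0015152, 1/3 · 0.57143 = 0.19048, 1/3 · 0 = 0; these sum to 0.19199.
Hence P(bag B | data) = (0.19048) / (0.19199) = 0.99211.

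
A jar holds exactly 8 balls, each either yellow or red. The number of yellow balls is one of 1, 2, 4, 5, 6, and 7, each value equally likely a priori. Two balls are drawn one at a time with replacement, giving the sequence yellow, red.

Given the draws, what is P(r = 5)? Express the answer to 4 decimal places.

Compute the likelihood of the observed sequence for each case: P(data | r = 1) = (1/8)(7/8) = 7/64; P(data | r = 2) = (2/8)(6/8) = 3/16; P(data | r = 4) = (4/8)(4/8) = 1/4; P(data | r = 5) = (5/8)(3/8) = 15/64; P(data | r = 6) = (6/8)(2/8) = 3/16; P(data | r = 7) = (7/8)(1/8) = 7/64.
Multiplying each by its prior: 1/6 · 7/64 = 7/384, 1/6 · 3/16 = 1/32, 1/6 · 1/4 = 1/24, 1/6 · 15/64 = 5/128, 1/6 · 3/16 = 1/32, 1/6 · 7/64 = 7/384; summing to 23/128.
So P(r = 5 | data) = (5/128) / (23/128) = 5/23.

0.2174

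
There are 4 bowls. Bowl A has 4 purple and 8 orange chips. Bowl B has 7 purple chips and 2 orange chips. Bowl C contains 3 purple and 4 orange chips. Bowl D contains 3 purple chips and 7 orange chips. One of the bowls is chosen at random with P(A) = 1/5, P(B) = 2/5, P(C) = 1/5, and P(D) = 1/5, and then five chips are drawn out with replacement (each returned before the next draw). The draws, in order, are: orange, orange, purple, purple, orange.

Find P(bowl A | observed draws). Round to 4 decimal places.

0.2957

Under each hypothesis, the probability of the observed sequence is: P(data | bowl A) = (8/12)(8/12)(4/12)(4/12)(8/12) = 0.032922; P(data | bowl B) = (2/9)(2/9)(7/9)(7/9)(2/9) = 0.0066386; P(data | bowl C) = (4/7)(4/7)(3/7)(3/7)(4/7) = 0.034271; P(data | bowl D) = (7/10)(7/10)(3/10)(3/10)(7/10) = 0.03087.
Weighting by the prior gives 1/5 · 0.032922 = 0.0065844, 2/5 · 0.0066386 = 0.0026554, 1/5 · 0.034271 = 0.0068543, 1/5 · 0.03087 = 0.006174; with total 0.022268.
Therefore the posterior P(bowl A | data) = (0.0065844) / (0.022268) = 0.29569.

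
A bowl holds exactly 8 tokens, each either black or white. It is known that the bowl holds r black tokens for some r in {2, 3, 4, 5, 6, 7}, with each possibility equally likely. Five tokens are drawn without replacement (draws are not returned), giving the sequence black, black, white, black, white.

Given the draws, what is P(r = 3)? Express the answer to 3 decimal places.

0.119

For each hypothesis, P(data | H) works out to: P(data | r = 2) = (2/8)(1/7)(6/6)(0/5) = 0; P(data | r = 3) = (3/8)(2/7)(5/6)(1/5)(4/4) = 1/56; P(data | r = 4) = (4/8)(3/7)(4/6)(2/5)(3/4) = 3/70; P(data | r = 5) = (5/8)(4/7)(3/6)(3/5)(2/4) = 3/56; P(data | r = 6) = (6/8)(5/7)(2/6)(4/5)(1/4) = 1/28; P(data | r = 7) = (7/8)(6/7)(1/6)(5/5)(0/4) = 0.
Weighting by the prior gives 1/6 · 0 = 0, 1/6 · 1/56 = 1/336, 1/6 · 3/70 = 1/140, 1/6 · 3/56 = 1/112, 1/6 · 1/28 = 1/168, 1/6 · 0 = 0; summing to 1/40.
By Bayes' rule, P(r = 3 | data) = (1/336) / (1/40) = 5/42.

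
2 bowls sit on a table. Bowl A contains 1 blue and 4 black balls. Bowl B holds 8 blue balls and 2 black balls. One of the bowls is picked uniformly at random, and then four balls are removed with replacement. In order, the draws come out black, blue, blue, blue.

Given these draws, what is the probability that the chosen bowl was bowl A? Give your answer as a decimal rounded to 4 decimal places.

0.0588

Under each hypothesis, the probability of the observed sequence is: P(data | bowl A) = (4/5)(1/5)(1/5)(1/5) = 4/625; P(data | bowl B) = (2/10)(8/10)(8/10)(8/10) = 64/625.
Weighting by the prior gives 1/2 · 4/625 = 2/625, 1/2 · 64/625 = 32/625; these sum to 34/625.
So P(bowl A | data) = (2/625) / (34/625) = 1/17.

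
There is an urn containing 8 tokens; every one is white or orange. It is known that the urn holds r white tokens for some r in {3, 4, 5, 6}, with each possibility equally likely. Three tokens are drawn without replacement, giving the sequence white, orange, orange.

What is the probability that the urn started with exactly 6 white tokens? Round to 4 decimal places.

Compute the likelihood of the observed sequence for each case: P(data | r = 3) = (3/8)(5/7)(4/6) = 5/28; P(data | r = 4) = (4/8)(4/7)(3/6) = 1/7; P(data | r = 5) = (5/8)(3/7)(2/6) = 5/56; P(data | r = 6) = (6/8)(2/7)(1/6) = 1/28.
The prior-weighted likelihoods are 1/4 · 5/28 = 5/112, 1/4 · 1/7 = 1/28, 1/4 · 5/56 = 5/224, 1/4 · 1/28 = 1/112; these sum to 25/224.
By Bayes' rule, P(r = 6 | data) = (1/112) / (25/224) = 2/25.

0.0800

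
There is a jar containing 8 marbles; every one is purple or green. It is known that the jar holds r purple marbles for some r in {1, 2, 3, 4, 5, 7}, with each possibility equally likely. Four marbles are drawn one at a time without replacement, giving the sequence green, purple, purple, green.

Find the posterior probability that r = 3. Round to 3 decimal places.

Compute the likelihood of the observed sequence for each case: P(data | r = 1) = (7/8)(1/7)(0/6) = 0; P(data | r = 2) = (6/8)(2/7)(1/6)(5/5) = 1/28; P(data | r = 3) = (5/8)(3/7)(2/6)(4/5) = 1/14; P(data | r = 4) = (4/8)(4/7)(3/6)(3/5) = 3/35; P(data | r = 5) = (3/8)(5/7)(4/6)(2/5) = 1/14; P(data | r = 7) = (1/8)(7/7)(6/6)(0/5) = 0.
The prior-weighted likelihoods are 1/6 · 0 = 0, 1/6 · 1/28 = 1/168, 1/6 · 1/14 = 1/84, 1/6 · 3/35 = 1/70, 1/6 · 1/14 = 1/84, 1/6 · 0 = 0; with total 37/840.
Therefore the posterior P(r = 3 | data) = (1/84) / (37/840) = 10/37.

0.270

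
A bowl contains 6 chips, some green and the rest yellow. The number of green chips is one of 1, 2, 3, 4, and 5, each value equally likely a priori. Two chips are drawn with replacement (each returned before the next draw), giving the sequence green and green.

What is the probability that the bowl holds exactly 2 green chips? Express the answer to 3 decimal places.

Compute the likelihood of the observed sequence for each case: P(data | r = 1) = (1/6)(1/6) = 1/36; P(data | r = 2) = (2/6)(2/6) = 1/9; P(data | r = 3) = (3/6)(3/6) = 1/4; P(data | r = 4) = (4/6)(4/6) = 4/9; P(data | r = 5) = (5/6)(5/6) = 25/36.
The prior-weighted likelihoods are 1/5 · 1/36 = 1/180, 1/5 · 1/9 = 1/45, 1/5 · 1/4 = 1/20, 1/5 · 4/9 = 4/45, 1/5 · 25/36 = 5/36; these sum to 11/36.
Hence P(r = 2 | data) = (1/45) / (11/36) = 4/55.

0.073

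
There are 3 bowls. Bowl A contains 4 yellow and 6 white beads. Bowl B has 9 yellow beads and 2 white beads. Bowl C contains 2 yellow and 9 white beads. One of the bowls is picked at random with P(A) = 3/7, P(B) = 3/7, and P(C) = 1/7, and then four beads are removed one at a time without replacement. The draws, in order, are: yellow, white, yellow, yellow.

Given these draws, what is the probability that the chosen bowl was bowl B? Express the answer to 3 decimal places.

For each hypothesis, P(data | H) works out to: P(data | bowl A) = (4/10)(6/9)(3/8)(2/7) = 1/35; P(data | bowl B) = (9/11)(2/10)(8/9)(7/8) = 7/55; P(data | bowl C) = (2/11)(9/10)(1/9)(0/8) = 0.
Weighting by the prior gives 3/7 · 1/35 = 3/245, 3/7 · 7/55 = 3/55, 1/7 · 0 = 0; summing to 36/539.
By Bayes' rule, P(bowl B | data) = (3/55) / (36/539) = 49/60.

0.817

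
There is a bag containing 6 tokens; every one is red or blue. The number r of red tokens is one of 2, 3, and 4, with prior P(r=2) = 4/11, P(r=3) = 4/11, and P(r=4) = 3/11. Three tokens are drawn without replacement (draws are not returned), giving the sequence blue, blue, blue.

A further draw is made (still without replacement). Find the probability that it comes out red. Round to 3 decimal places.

The likelihood of the observed sequence under each hypothesis: P(data | r = 2) = (4/6)(3/5)(2/4) = 1/5; P(data | r = 3) = (3/6)(2/5)(1/4) = 1/20; P(data | r = 4) = (2/6)(1/5)(0/4) = 0.
Weighting by the prior gives 4/11 · 1/5 = 4/55, 4/11 · 1/20 = 1/55, 3/11 · 0 = 0; these sum to 1/11.
The posterior is then P(r = 2 | data) = 4/5, P(r = 3 | data) = 1/5, P(r = 4 | data) = 0.
The predictive probability is P(red next | data) = (2/3)(4/5) + (1)(1/5) = 11/15.

0.733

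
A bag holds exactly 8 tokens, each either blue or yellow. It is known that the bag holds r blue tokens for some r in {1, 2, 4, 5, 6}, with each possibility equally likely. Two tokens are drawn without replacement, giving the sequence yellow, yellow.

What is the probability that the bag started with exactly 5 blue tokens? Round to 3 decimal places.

Under each hypothesis, the probability of the observed sequence is: P(data | r = 1) = (7/8)(6/7) = 3/4; P(data | r = 2) = (6/8)(5/7) = 15/28; P(data | r = 4) = (4/8)(3/7) = 3/14; P(data | r = 5) = (3/8)(2/7) = 3/28; P(data | r = 6) = (2/8)(1/7) = 1/28.
The prior-weighted likelihoods are 1/5 · 3/4 = 3/20, 1/5 · 15/28 = 3/28, 1/5 · 3/14 = 3/70, 1/5 · 3/28 = 3/140, 1/5 · 1/28 = 1/140; with total 23/70.
Therefore the posterior P(r = 5 | data) = (3/140) / (23/70) = 3/46.

0.065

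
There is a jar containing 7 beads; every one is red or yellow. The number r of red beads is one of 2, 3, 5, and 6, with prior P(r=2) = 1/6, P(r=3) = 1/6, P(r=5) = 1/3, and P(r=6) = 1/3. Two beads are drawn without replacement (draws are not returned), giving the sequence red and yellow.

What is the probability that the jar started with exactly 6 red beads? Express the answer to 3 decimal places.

Compute the likelihood of the observed sequence for each case: P(data | r = 2) = (2/7)(5/6) = 5/21; P(data | r = 3) = (3/7)(4/6) = 2/7; P(data | r = 5) = (5/7)(2/6) = 5/21; P(data | r = 6) = (6/7)(1/6) = 1/7.
Multiplying each by its prior: 1/6 · 5/21 = 5/126, 1/6 · 2/7 = 1/21, 1/3 · 5/21 = 5/63, 1/3 · 1/7 = 1/21; these sum to 3/14.
Therefore the posterior P(r = 6 | data) = (1/21) / (3/14) = 2/9.

0.222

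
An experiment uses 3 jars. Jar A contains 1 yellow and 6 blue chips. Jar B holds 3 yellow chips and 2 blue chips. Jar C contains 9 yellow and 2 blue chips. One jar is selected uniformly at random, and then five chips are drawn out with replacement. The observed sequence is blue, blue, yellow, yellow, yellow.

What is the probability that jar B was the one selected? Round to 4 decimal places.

0.6306

Under each hypothesis, the probability of the observed sequence is: P(data | jar A) = (6/7)(6/7)(1/7)(1/7)(1/7) = 0.002142; P(data | jar B) = (2/5)(2/5)(3/5)(3/5)(3/5) = 0.03456; P(data | jar C) = (2/11)(2/11)(9/11)(9/11)(9/11) = 0.018106.
Multiplying each by its prior: 1/3 · 0.002142 = 0.00071399, 1/3 · 0.03456 = 0.01152, 1/3 · 0.018106 = 0.0060354; summing to 0.018269.
Therefore the posterior P(jar B | data) = (0.01152) / (0.018269) = 0.63056.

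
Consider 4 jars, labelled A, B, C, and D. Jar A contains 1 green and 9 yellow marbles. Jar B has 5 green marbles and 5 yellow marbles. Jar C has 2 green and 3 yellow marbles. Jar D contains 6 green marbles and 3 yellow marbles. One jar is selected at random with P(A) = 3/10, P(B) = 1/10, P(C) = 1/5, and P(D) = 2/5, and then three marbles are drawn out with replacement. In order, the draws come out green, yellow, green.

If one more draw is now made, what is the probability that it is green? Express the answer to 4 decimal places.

For each hypothesis, P(data | H) works out to: P(data | jar A) = (1/10)(9/10)(1/10) = 0.009; P(data | jar B) = (5/10)(5/10)(5/10) = 0.125; P(data | jar C) = (2/5)(3/5)(2/5) = 0.096; P(data | jar D) = (6/9)(3/9)(6/9) = 0.14815.
Multiplying each by its prior: 3/10 · 0.009 = 0.0027, 1/10 · 0.125 = 0.0125, 1/5 · 0.096 = 0.0192, 2/5 · 0.14815 = 0.059259; these sum to 0.093659.
Normalising, the posterior is P(jar A | data) = 0.028828, P(jar B | data) = 0.13346, P(jar C | data) = 0.205, P(jar D | data) = 0.63271.
So P(green next | data) = Σ P(green next | H) P(H | data) = (1/10)(0.028828) + (1/2)(0.13346) + (2/5)(0.205) + (2/3)(0.63271) = 0.57342.

0.5734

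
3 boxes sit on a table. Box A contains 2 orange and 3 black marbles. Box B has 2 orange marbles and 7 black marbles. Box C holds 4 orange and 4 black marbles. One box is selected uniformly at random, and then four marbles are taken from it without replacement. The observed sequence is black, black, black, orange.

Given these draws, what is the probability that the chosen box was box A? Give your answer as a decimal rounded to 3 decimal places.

Compute the likelihood of the observed sequence for each case: P(data | box A) = (3/5)(2/4)(1/3)(2/2) = 0.1; P(data | box B) = (7/9)(6/8)(5/7)(2/6) = 0.13889; P(data | box C) = (4/8)(3/7)(2/6)(4/5) = 0.057143.
Multiplying each by its prior: 1/3 · 0.1 = 0.033333, 1/3 · 0.13889 = 0.046296, 1/3 · 0.057143 = 0.019048; with total 0.098677.
So P(box A | data) = (0.033333) / (0.098677) = 0.3378.

0.338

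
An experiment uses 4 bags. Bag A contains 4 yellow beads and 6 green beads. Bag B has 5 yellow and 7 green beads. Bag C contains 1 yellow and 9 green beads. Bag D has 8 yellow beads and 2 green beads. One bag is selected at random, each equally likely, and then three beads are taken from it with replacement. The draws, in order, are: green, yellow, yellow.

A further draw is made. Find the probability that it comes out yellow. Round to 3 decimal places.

0.550

The likelihood of the observed sequence under each hypothesis: P(data | bag A) = (6/10)(4/10)(4/10) = 0.096; P(data | bag B) = (7/12)(5/12)(5/12) = 0.10127; P(data | bag C) = (9/10)(1/10)(1/10) = 0.009; P(data | bag D) = (2/10)(8/10)(8/10) = 0.128.
The prior-weighted likelihoods are 1/4 · 0.096 = 0.024, 1/4 · 0.10127 = 0.025318, 1/4 · 0.009 = 0.00225, 1/4 · 0.128 = 0.032; with total 0.083568.
Normalising, the posterior is P(bag A | data) = 0.28719, P(bag B | data) = 0.30297, P(bag C | data) = 0.026924, P(bag D | data) = 0.38292.
So P(yellow next | data) = Σ P(yellow next | H) P(H | data) = (2/5)(0.28719) + (5/12)(0.30297) + (1/10)(0.026924) + (4/5)(0.38292) = 0.55014.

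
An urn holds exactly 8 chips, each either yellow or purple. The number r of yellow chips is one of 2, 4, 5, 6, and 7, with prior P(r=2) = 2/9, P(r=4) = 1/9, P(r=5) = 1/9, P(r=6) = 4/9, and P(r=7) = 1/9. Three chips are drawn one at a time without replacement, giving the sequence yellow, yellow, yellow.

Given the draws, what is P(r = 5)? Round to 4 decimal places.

The likelihood of the observed sequence under each hypothesis: P(data | r = 2) = (2/8)(1/7)(0/6) = 0; P(data | r = 4) = (4/8)(3/7)(2/6) = 1/14; P(data | r = 5) = (5/8)(4/7)(3/6) = 5/28; P(data | r = 6) = (6/8)(5/7)(4/6) = 5/14; P(data | r = 7) = (7/8)(6/7)(5/6) = 5/8.
The prior-weighted likelihoods are 2/9 · 0 = 0, 1/9 · 1/14 = 1/126, 1/9 · 5/28 = 5/252, 4/9 · 5/14 = 10/63, 1/9 · 5/8 = 5/72; these sum to 43/168.
Therefore the posterior P(r = 5 | data) = (5/252) / (43/168) = 10/129.

0.0775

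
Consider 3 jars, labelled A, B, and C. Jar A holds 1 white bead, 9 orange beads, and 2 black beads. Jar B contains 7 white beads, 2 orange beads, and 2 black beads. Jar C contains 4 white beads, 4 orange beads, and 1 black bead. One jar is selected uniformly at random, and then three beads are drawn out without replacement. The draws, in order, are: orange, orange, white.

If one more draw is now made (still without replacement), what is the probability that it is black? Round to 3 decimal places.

0.192

Compute the likelihood of the observed sequence for each case: P(data | jar A) = (9/12)(8/11)(1/10) = 0.054545; P(data | jar B) = (2/11)(1/10)(7/9) = 0.014141; P(data | jar C) = (4/9)(3/8)(4/7) = 0.095238.
The prior-weighted likelihoods are 1/3 · 0.054545 = 0.018182, 1/3 · 0.014141 = 0.0047138, 1/3 · 0.095238 = 0.031746; with total 0.054642.
The posterior is then P(jar A | data) = 0.33275, P(jar B | data) = 0.086268, P(jar C | data) = 0.58099.
So P(black next | data) = Σ P(black next | H) P(H | data) = (2/9)(0.33275) + (1/4)(0.086268) + (1/6)(0.58099) = 0.19234.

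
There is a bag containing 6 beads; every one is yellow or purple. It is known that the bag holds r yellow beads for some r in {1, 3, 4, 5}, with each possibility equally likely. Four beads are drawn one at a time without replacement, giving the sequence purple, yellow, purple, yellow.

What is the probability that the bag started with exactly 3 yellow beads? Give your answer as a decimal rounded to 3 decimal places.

0.600

Under each hypothesis, the probability of the observed sequence is: P(data | r = 1) = (5/6)(1/5)(4/4)(0/3) = 0; P(data | r = 3) = (3/6)(3/5)(2/4)(2/3) = 1/10; P(data | r = 4) = (2/6)(4/5)(1/4)(3/3) = 1/15; P(data | r = 5) = (1/6)(5/5)(0/4) = 0.
Multiplying each by its prior: 1/4 · 0 = 0, 1/4 · 1/10 = 1/40, 1/4 · 1/15 = 1/60, 1/4 · 0 = 0; summing to 1/24.
By Bayes' rule, P(r = 3 | data) = (1/40) / (1/24) = 3/5.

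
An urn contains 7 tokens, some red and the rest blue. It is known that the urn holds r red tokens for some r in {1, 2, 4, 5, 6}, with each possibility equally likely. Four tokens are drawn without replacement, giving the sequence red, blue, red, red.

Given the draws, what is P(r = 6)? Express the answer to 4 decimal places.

0.3846

For each hypothesis, P(data | H) works out to: P(data | r = 1) = (1/7)(6/6)(0/5) = 0; P(data | r = 2) = (2/7)(5/6)(1/5)(0/4) = 0; P(data | r = 4) = (4/7)(3/6)(3/5)(2/4) = 3/35; P(data | r = 5) = (5/7)(2/6)(4/5)(3/4) = 1/7; P(data | r = 6) = (6/7)(1/6)(5/5)(4/4) = 1/7.
Weighting by the prior gives 1/5 · 0 = 0, 1/5 · 0 = 0, 1/5 · 3/35 = 3/175, 1/5 · 1/7 = 1/35, 1/5 · 1/7 = 1/35; with total 13/175.
Therefore the posterior P(r = 6 | data) = (1/35) / (13/175) = 5/13.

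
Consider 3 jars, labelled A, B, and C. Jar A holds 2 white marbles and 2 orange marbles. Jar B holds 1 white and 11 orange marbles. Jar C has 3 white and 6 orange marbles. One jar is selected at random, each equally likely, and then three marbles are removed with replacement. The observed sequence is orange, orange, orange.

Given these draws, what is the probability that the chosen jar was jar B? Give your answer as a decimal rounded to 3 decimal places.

For each hypothesis, P(data | H) works out to: P(data | jar A) = (2/4)(2/4)(2/4) = 0.125; P(data | jar B) = (11/12)(11/12)(11/12) = 0.77025; P(data | jar C) = (6/9)(6/9)(6/9) = 0.2963.
Multiplying each by its prior: 1/3 · 0.125 = 0.041667, 1/3 · 0.77025 = 0.25675, 1/3 · 0.2963 = 0.098765; summing to 0.39718.
Hence P(jar B | data) = (0.25675) / (0.39718) = 0.64643.

0.646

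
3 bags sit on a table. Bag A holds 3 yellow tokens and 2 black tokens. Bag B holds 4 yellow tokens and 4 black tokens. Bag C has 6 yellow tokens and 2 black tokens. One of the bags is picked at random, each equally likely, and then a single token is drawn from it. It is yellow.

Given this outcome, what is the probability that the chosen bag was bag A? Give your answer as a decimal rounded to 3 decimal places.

The likelihood of this draw under each hypothesis: P(data | bag A) = (3/5) = 3/5; P(data | bag B) = (4/8) = 1/2; P(data | bag C) = (6/8) = 3/4.
Weighting by the prior gives 1/3 · 3/5 = 1/5, 1/3 · 1/2 = 1/6, 1/3 · 3/4 = 1/4; these sum to 37/60.
Hence P(bag A | data) = (1/5) / (37/60) = 12/37.

0.324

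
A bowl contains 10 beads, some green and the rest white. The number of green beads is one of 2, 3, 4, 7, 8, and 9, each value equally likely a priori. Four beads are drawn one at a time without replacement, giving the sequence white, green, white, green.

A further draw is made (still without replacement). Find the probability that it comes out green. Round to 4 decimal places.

Compute the likelihood of the observed sequence for each case: P(data | r = 2) = (8/10)(2/9)(7/8)(1/7) = 1/45; P(data | r = 3) = (7/10)(3/9)(6/8)(2/7) = 1/20; P(data | r = 4) = (6/10)(4/9)(5/8)(3/7) = 1/14; P(data | r = 7) = (3/10)(7/9)(2/8)(6/7) = 1/20; P(data | r = 8) = (2/10)(8/9)(1/8)(7/7) = 1/45; P(data | r = 9) = (1/10)(9/9)(0/8) = 0.
Weighting by the prior gives 1/6 · 1/45 = 1/270, 1/6 · 1/20 = 1/120, 1/6 · 1/14 = 1/84, 1/6 · 1/20 = 1/120, 1/6 · 1/45 = 1/270, 1/6 · 0 = 0; these sum to 34/945.
Normalising, the posterior is P(r = 2 | data) = 7/68, P(r = 3 | data) = 63/272, P(r = 4 | data) = 45/136, P(r = 7 | data) = 63/272, P(r = 8 | data) = 7/68, P(r = 9 | data) = 0.
The predictive probability is P(green next | data) = (0)(7/68) + (1/6)(63/272) + (1/3)(45/136) + (5/6)(63/272) + (1)(7/68) = 121/272.

0.4449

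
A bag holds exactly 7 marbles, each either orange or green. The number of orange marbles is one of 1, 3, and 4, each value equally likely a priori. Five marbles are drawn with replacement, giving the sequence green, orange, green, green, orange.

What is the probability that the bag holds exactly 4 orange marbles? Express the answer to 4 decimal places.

0.3529

Compute the likelihood of the observed sequence for each case: P(data | r = 1) = (6/7)(1/7)(6/7)(6/7)(1/7) = 0.012852; P(data | r = 3) = (4/7)(3/7)(4/7)(4/7)(3/7) = 0.034271; P(data | r = 4) = (3/7)(4/7)(3/7)(3/7)(4/7) = 0.025704.
The prior-weighted likelihoods are 1/3 · 0.012852 = 0.0042839, 1/3 · 0.034271 = 0.011424, 1/3 · 0.025704 = 0.0085679; summing to 0.024276.
Therefore the posterior P(r = 4 | data) = (0.0085679) / (0.024276) = 0.35294.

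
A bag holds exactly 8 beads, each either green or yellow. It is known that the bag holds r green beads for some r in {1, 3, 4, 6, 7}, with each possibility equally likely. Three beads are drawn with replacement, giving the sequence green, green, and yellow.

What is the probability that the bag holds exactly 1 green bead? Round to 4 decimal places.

Compute the likelihood of the observed sequence for each case: P(data | r = 1) = (1/8)(1/8)(7/8) = 0.013672; P(data | r = 3) = (3/8)(3/8)(5/8) = 0.087891; P(data | r = 4) = (4/8)(4/8)(4/8) = 0.125; P(data | r = 6) = (6/8)(6/8)(2/8) = 0.14062; P(data | r = 7) = (7/8)(7/8)(1/8) = 0.095703.
Multiplying each by its prior: 1/5 · 0.013672 = 0.0027344, 1/5 · 0.087891 = 0.017578, 1/5 · 0.125 = 0.025, 1/5 · 0.14062 = 0.028125, 1/5 · 0.095703 = 0.019141; summing to 0.092578.
So P(r = 1 | data) = (0.0027344) / (0.092578) = 0.029536.

0.0295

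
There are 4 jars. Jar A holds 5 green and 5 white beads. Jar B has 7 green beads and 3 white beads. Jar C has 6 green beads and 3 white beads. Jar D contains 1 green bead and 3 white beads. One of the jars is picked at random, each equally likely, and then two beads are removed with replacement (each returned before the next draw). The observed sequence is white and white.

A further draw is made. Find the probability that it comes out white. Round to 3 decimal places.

The likelihood of the observed sequence under each hypothesis: P(data | jar A) = (5/10)(5/10) = 0.25; P(data | jar B) = (3/10)(3/10) = 0.09; P(data | jar C) = (3/9)(3/9) = 0.11111; P(data | jar D) = (3/4)(3/4) = 0.5625.
Weighting by the prior gives 1/4 · 0.25 = 0.0625, 1/4 · 0.09 = 0.0225, 1/4 · 0.11111 = 0.027778, 1/4 · 0.5625 = 0.14062; with total 0.2534.
The posterior is then P(jar A | data) = 0.24664, P(jar B | data) = 0.088791, P(jar C | data) = 0.10962, P(jar D | data) = 0.55495.
Averaging over the posterior, P(white next | data) = (1/2)(0.24664) + (3/10)(0.088791) + (1/3)(0.10962) + (3/4)(0.55495) = 0.60271.

0.603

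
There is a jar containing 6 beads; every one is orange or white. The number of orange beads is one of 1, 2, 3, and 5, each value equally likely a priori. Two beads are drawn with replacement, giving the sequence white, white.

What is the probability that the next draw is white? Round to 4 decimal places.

0.7092

Compute the likelihood of the observed sequence for each case: P(data | r = 1) = (5/6)(5/6) = 25/36; P(data | r = 2) = (4/6)(4/6) = 4/9; P(data | r = 3) = (3/6)(3/6) = 1/4; P(data | r = 5) = (1/6)(1/6) = 1/36.
The prior-weighted likelihoods are 1/4 · 25/36 = 25/144, 1/4 · 4/9 = 1/9, 1/4 · 1/4 = 1/16, 1/4 · 1/36 = 1/144; with total 17/48.
Dividing through by the total gives posterior P(r = 1 | data) = 25/51, P(r = 2 | data) = 16/51, P(r = 3 | data) = 3/17, P(r = 5 | data) = 1/51.
So P(white next | data) = Σ P(white next | H) P(H | data) = (5/6)(25/51) + (2/3)(16/51) + (1/2)(3/17) + (1/6)(1/51) = 217/306.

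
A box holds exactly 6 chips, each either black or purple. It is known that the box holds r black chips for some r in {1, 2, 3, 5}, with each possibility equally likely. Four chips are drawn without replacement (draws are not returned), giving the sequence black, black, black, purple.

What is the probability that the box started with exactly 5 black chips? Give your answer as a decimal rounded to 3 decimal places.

For each hypothesis, P(data | H) works out to: P(data | r = 1) = (1/6)(0/5) = 0; P(data | r = 2) = (2/6)(1/5)(0/4) = 0; P(data | r = 3) = (3/6)(2/5)(1/4)(3/3) = 1/20; P(data | r = 5) = (5/6)(4/5)(3/4)(1/3) = 1/6.
The prior-weighted likelihoods are 1/4 · 0 = 0, 1/4 · 0 = 0, 1/4 · 1/20 = 1/80, 1/4 · 1/6 = 1/24; summing to 13/240.
Therefore the posterior P(r = 5 | data) = (1/24) / (13/240) = 10/13.

0.769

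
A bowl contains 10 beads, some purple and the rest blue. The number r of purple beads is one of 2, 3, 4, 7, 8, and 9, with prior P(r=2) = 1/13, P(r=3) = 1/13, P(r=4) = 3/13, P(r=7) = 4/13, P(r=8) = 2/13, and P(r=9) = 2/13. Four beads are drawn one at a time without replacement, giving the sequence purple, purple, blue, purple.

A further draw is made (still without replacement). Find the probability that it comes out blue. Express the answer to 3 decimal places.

0.274

The likelihood of the observed sequence under each hypothesis: P(data | r = 2) = (2/10)(1/9)(8/8)(0/7) = 0; P(data | r = 3) = (3/10)(2/9)(7/8)(1/7) = 0.0083333; P(data | r = 4) = (4/10)(3/9)(6/8)(2/7) = 0.028571; P(data | r = 7) = (7/10)(6/9)(3/8)(5/7) = 0.125; P(data | r = 8) = (8/10)(7/9)(2/8)(6/7) = 0.13333; P(data | r = 9) = (9/10)(8/9)(1/8)(7/7) = 0.1.
Multiplying each by its prior: 1/13 · 0 = 0, 1/13 · 0.0083333 = 0.00064103, 3/13 · 0.028571 = 0.0065934, 4/13 · 0.125 = 0.038462, 2/13 · 0.13333 = 0.020513, 2/13 · 0.1 = 0.015385; summing to 0.081593.
Normalising, the posterior is P(r = 2 | data) = 0, P(r = 3 | data) = 0.0078563, P(r = 4 | data) = 0.080808, P(r = 7 | data) = 0.47138, P(r = 8 | data) = 0.2514, P(r = 9 | data) = 0.18855.
The predictive probability is P(blue next | data) = (1)(0.0078563) + (5/6)(0.080808) + (1/3)(0.47138) + (1/6)(0.2514) + (0)(0.18855) = 0.27422.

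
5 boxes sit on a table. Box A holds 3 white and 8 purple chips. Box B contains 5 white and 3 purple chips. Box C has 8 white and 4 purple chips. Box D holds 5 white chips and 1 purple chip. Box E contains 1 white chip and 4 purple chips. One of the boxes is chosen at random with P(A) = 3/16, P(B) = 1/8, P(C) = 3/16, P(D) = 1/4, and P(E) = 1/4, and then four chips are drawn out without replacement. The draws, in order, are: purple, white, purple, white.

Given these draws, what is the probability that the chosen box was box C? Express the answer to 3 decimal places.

0.386

For each hypothesis, P(data | H) works out to: P(data | box A) = (8/11)(3/10)(7/9)(2/8) = 0.042424; P(data | box B) = (3/8)(5/7)(2/6)(4/5) = 0.071429; P(data | box C) = (4/12)(8/11)(3/10)(7/9) = 0.056566; P(data | box D) = (1/6)(5/5)(0/4) = 0; P(data | box E) = (4/5)(1/4)(3/3)(0/2) = 0.
Weighting by the prior gives 3/16 · 0.042424 = 0.0079545, 1/8 · 0.071429 = 0.0089286, 3/16 · 0.056566 = 0.010606, 1/4 · 0 = 0, 1/4 · 0 = 0; with total 0.027489.
Hence P(box C | data) = (0.010606) / (0.027489) = 0.38583.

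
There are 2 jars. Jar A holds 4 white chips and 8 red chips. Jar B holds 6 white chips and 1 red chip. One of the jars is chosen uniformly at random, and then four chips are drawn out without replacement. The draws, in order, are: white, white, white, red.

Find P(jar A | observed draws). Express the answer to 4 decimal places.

0.1016

Compute the likelihood of the observed sequence for each case: P(data | jar A) = (4/12)(3/11)(2/10)(8/9) = 0.016162; P(data | jar B) = (6/7)(5/6)(4/5)(1/4) = 0.14286.
Multiplying each by its prior: 1/2 · 0.016162 = 0.0080808, 1/2 · 0.14286 = 0.071429; with total 0.079509.
Hence P(jar A | data) = (0.0080808) / (0.079509) = 0.10163.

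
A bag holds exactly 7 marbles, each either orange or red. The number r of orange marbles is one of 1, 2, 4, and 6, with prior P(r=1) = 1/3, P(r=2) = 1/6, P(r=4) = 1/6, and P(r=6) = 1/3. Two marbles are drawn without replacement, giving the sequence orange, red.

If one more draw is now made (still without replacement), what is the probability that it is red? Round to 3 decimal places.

0.539

Under each hypothesis, the probability of the observed sequence is: P(data | r = 1) = (1/7)(6/6) = 1/7; P(data | r = 2) = (2/7)(5/6) = 5/21; P(data | r = 4) = (4/7)(3/6) = 2/7; P(data | r = 6) = (6/7)(1/6) = 1/7.
Weighting by the prior gives 1/3 · 1/7 = 1/21, 1/6 · 5/21 = 5/126, 1/6 · 2/7 = 1/21, 1/3 · 1/7 = 1/21; with total 23/126.
Dividing through by the total gives posterior P(r = 1 | data) = 6/23, P(r = 2 | data) = 5/23, P(r = 4 | data) = 6/23, P(r = 6 | data) = 6/23.
Averaging over the posterior, P(red next | data) = (1)(6/23) + (4/5)(5/23) + (2/5)(6/23) + (0)(6/23) = 62/115.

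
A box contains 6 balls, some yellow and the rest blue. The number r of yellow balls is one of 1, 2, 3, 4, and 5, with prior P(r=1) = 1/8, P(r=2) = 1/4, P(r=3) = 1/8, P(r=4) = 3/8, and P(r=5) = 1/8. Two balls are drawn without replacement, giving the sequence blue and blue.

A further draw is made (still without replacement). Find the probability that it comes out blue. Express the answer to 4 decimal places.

Compute the likelihood of the observed sequence for each case: P(data | r = 1) = (5/6)(4/5) = 2/3; P(data | r = 2) = (4/6)(3/5) = 2/5; P(data | r = 3) = (3/6)(2/5) = 1/5; P(data | r = 4) = (2/6)(1/5) = 1/15; P(data | r = 5) = (1/6)(0/5) = 0.
Multiplying each by its prior: 1/8 · 2/3 = 1/12, 1/4 · 2/5 = 1/10, 1/8 · 1/5 = 1/40, 3/8 · 1/15 = 1/40, 1/8 · 0 = 0; with total 7/30.
Normalising, the posterior is P(r = 1 | data) = 5/14, P(r = 2 | data) = 3/7, P(r = 3 | data) = 3/28, P(r = 4 | data) = 3/28, P(r = 5 | data) = 0.
Averaging over the posterior, P(blue next | data) = (3/4)(5/14) + (1/2)(3/7) + (1/4)(3/28) + (0)(3/28) = 57/112.

0.5089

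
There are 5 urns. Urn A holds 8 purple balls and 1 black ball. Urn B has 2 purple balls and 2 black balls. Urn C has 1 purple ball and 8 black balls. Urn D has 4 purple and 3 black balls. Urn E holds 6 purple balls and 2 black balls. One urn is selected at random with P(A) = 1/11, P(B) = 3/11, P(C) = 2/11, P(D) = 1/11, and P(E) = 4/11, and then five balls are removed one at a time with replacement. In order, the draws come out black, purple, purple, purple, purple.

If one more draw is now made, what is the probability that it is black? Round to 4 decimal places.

0.2921

For each hypothesis, P(data | H) works out to: P(data | urn A) = (1/9)(8/9)(8/9)(8/9)(8/9) = 0.069366; P(data | urn B) = (2/4)(2/4)(2/4)(2/4)(2/4) = 0.03125; P(data | urn C) = (8/9)(1/9)(1/9)(1/9)(1/9) = 0.00013548; P(data | urn D) = (3/7)(4/7)(4/7)(4/7)(4/7) = 0.045695; P(data | urn E) = (2/8)(6/8)(6/8)(6/8)(6/8) = 0.079102.
Multiplying each by its prior: 1/11 · 0.069366 = 0.006306, 3/11 · 0.03125 = 0.0085227, 2/11 · 0.00013548 = 2.4633e-05, 1/11 · 0.045695 = 0.0041541, 4/11 · 0.079102 = 0.028764; summing to 0.047772.
Dividing through by the total gives posterior P(urn A | data) = 0.132, P(urn B | data) = 0.17841, P(urn C | data) = 0.00051564, P(urn D | data) = 0.086958, P(urn E | data) = 0.60212.
The predictive probability is P(black next | data) = (1/9)(0.132) + (1/2)(0.17841) + (8/9)(0.00051564) + (3/7)(0.086958) + (1/4)(0.60212) = 0.29213.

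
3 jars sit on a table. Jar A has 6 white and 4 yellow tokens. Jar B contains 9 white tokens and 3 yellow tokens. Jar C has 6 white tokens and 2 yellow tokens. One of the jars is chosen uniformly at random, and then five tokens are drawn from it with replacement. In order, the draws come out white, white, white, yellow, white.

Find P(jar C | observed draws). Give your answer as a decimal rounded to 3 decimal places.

Under each hypothesis, the probability of the observed sequence is: P(data | jar A) = (6/10)(6/10)(6/10)(4/10)(6/10) = 0.05184; P(data | jar B) = (9/12)(9/12)(9/12)(3/12)(9/12) = 0.079102; P(data | jar C) = (6/8)(6/8)(6/8)(2/8)(6/8) = 0.079102.
The prior-weighted likelihoods are 1/3 · 0.05184 = 0.01728, 1/3 · 0.079102 = 0.026367, 1/3 · 0.079102 = 0.026367; summing to 0.070014.
So P(jar C | data) = (0.026367) / (0.070014) = 0.3766.

0.377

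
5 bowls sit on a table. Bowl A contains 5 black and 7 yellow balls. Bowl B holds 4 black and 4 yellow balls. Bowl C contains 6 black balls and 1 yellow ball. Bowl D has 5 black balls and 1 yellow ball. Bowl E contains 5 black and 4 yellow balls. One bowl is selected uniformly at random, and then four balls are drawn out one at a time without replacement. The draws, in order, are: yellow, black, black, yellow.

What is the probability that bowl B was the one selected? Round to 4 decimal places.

For each hypothesis, P(data | H) works out to: P(data | bowl A) = (7/12)(5/11)(4/10)(6/9) = 0.070707; P(data | bowl B) = (4/8)(4/7)(3/6)(3/5) = 0.085714; P(data | bowl C) = (1/7)(6/6)(5/5)(0/4) = 0; P(data | bowl D) = (1/6)(5/5)(4/4)(0/3) = 0; P(data | bowl E) = (4/9)(5/8)(4/7)(3/6) = 0.079365.
Multiplying each by its prior: 1/5 · 0.070707 = 0.014141, 1/5 · 0.085714 = 0.017143, 1/5 · 0 = 0, 1/5 · 0 = 0, 1/5 · 0.079365 = 0.015873; with total 0.047157.
Therefore the posterior P(bowl B | data) = (0.017143) / (0.047157) = 0.36353.

0.3635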